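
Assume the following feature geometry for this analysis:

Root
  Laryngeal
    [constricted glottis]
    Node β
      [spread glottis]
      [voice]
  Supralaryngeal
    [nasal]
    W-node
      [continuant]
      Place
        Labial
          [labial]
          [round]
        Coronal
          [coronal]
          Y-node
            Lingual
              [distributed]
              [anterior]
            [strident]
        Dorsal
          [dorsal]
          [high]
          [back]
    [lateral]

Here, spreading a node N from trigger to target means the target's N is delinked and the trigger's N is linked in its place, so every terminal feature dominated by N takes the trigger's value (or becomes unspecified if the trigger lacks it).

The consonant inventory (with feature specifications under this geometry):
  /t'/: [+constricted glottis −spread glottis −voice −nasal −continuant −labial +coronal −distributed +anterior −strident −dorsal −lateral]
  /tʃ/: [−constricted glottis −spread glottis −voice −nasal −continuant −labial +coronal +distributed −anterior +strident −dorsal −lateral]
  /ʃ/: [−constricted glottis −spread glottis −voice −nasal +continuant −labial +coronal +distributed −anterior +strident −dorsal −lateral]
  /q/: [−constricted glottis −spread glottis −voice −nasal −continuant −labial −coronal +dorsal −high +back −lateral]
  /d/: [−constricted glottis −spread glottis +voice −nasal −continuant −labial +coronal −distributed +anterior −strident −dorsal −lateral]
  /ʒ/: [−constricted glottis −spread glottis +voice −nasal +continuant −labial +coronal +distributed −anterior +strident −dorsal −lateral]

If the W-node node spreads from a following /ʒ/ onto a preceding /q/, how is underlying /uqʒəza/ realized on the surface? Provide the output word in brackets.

[uʃʒəza]

The W-node node dominates the terminals [continuant], [labial], [round], [coronal], [distributed], [anterior], [strident], [dorsal], [high], [back].
Spreading W-node from /ʒ/ onto /q/ replaces those values with /ʒ/'s: [+continuant], [−labial], [+coronal], [+distributed], [−anterior], [+strident], [−dorsal]. Features outside W-node ([constricted glottis], [spread glottis], [voice], …) stay as in /q/.
Among the inventory, only /ʃ/ has exactly this specification, giving the surface form [uʃʒəza].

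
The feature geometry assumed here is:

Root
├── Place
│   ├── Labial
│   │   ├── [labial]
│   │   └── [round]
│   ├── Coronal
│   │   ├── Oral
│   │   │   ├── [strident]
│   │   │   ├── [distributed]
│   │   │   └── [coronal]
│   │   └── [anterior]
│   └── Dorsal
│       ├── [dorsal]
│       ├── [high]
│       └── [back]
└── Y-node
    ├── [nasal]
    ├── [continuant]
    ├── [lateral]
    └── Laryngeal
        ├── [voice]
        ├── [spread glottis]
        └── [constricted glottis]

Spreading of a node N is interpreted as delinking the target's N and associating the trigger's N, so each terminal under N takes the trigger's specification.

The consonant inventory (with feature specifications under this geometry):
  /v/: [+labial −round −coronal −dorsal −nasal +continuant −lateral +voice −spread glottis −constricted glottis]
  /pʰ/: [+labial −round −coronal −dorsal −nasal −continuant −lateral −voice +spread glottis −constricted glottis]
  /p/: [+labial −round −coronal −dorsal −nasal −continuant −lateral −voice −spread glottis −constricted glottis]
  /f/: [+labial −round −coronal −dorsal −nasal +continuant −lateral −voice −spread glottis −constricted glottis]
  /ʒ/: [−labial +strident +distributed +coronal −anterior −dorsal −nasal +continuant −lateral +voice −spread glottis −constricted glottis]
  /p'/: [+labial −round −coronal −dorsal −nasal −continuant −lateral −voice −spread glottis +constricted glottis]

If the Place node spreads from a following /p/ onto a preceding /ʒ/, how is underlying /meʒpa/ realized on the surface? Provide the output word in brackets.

The Place node dominates the terminals [labial], [round], [strident], [distributed], [coronal], [anterior], [dorsal], [high], [back].
Spreading Place from /p/ onto /ʒ/ replaces those values with /p/'s: [+labial], [−round], [−coronal], [−dorsal]. Features outside Place ([nasal], [continuant], [lateral], …) stay as in /ʒ/.
Among the inventory, only /v/ has exactly this specification, giving the surface form [mevpa].

[mevpa]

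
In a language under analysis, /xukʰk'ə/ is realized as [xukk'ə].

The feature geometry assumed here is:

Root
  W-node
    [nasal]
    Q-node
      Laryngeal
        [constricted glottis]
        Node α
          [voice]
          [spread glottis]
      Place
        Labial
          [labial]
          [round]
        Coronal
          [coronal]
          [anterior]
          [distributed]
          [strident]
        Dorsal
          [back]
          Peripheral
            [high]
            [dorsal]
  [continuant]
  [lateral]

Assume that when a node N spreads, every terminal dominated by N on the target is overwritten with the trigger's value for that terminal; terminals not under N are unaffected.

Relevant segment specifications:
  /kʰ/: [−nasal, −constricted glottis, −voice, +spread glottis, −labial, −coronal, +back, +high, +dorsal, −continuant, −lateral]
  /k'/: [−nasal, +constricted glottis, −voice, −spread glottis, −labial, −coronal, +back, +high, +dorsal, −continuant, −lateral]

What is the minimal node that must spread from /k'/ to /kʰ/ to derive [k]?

Feature comparison: [spread glottis] differs between /kʰ/ and [k]; the remaining terminals match.
Since just one terminal is affected and it takes /k'/'s value, spreading the terminal [spread glottis] alone is sufficient and minimal.
[constricted glottis], a feature on which the two segments disagree outside [spread glottis], is unchanged — nothing dominating it spread, and [spread glottis] is the minimal sufficient constituent.

[spread glottis]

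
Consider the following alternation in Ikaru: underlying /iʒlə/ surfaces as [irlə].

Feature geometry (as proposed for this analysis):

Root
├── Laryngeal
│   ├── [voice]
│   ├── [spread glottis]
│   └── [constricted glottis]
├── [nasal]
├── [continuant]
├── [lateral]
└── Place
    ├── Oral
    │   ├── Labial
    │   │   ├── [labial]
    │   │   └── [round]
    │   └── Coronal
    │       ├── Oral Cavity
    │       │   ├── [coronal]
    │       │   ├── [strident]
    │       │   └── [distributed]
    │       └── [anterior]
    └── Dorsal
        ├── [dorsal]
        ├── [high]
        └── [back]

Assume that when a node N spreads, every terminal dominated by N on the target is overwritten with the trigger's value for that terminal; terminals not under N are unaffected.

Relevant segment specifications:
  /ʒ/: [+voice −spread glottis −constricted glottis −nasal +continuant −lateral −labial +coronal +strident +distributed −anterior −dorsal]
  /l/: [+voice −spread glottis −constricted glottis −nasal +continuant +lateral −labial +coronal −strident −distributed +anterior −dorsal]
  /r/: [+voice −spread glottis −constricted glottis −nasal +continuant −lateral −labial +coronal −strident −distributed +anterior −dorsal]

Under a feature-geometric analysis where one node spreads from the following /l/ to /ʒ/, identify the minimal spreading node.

Feature comparison: [anterior], [distributed], [strident] differ between /ʒ/ and [r]; the remaining terminals match.
Tracing each changed feature up the tree, the paths first meet at Coronal; any lower node misses at least one of them.
If Coronal spreads, every terminal under it takes /l/'s value, producing [r] as observed.
[lateral] stays as in /ʒ/ although /l/ differs there, so no node dominating it spread; among the remaining candidates Coronal is the lowest that derives the output.

Coronal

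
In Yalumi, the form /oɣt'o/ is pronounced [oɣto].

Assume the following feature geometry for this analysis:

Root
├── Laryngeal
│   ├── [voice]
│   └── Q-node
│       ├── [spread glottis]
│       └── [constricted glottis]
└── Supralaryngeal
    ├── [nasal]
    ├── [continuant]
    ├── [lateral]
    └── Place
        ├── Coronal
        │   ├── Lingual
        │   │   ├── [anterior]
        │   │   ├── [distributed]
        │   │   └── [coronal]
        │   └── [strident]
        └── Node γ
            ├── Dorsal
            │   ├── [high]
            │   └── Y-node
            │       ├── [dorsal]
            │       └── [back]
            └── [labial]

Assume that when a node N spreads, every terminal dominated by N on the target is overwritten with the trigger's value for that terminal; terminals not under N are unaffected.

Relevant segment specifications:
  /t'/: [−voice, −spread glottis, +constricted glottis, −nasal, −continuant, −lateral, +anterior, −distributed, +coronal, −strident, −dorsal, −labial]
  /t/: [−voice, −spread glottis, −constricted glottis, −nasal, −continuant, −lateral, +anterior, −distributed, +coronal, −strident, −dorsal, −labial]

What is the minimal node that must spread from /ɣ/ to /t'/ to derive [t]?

[constricted glottis]

Feature comparison: [constricted glottis] differs between /t'/ and [t]; the remaining terminals match.
Since just one terminal is affected and it takes /ɣ/'s value, spreading the terminal [constricted glottis] alone is sufficient and minimal.
[dorsal], [coronal] stay as in /t'/ although /ɣ/ differs there, so no node dominating them spread; among the remaining candidates [constricted glottis] is the lowest that derives the output.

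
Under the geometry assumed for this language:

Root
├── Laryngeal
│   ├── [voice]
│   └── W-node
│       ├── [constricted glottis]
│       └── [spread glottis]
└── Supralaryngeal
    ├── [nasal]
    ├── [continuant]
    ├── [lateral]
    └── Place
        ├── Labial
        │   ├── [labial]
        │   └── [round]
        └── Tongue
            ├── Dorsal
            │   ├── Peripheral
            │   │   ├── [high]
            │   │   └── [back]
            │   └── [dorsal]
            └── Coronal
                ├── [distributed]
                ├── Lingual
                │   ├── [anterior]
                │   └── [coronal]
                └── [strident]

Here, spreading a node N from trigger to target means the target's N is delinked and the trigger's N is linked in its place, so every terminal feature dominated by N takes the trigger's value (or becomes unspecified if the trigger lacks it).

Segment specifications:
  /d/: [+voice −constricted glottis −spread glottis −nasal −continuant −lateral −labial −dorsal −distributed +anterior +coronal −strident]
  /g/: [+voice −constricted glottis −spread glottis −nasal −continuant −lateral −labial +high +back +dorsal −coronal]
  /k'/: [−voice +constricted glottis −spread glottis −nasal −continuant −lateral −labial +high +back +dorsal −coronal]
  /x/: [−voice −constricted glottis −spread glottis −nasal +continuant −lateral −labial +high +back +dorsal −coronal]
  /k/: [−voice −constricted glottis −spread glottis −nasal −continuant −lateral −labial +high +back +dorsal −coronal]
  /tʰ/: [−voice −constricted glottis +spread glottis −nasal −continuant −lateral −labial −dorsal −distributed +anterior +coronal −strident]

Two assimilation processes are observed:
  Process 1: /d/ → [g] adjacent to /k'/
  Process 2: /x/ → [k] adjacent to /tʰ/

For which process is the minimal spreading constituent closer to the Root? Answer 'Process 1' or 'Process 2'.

In Process 1, [coronal], [anterior], [distributed], [strident], [dorsal], [high], [back] change, so the minimal spreading node is Tongue at depth 3.
In Process 2, [continuant] changes, so the minimal spreading node is [continuant] at depth 2.
[continuant] is closer to Root than Tongue, so Process 2 spreads the higher node.

Process 2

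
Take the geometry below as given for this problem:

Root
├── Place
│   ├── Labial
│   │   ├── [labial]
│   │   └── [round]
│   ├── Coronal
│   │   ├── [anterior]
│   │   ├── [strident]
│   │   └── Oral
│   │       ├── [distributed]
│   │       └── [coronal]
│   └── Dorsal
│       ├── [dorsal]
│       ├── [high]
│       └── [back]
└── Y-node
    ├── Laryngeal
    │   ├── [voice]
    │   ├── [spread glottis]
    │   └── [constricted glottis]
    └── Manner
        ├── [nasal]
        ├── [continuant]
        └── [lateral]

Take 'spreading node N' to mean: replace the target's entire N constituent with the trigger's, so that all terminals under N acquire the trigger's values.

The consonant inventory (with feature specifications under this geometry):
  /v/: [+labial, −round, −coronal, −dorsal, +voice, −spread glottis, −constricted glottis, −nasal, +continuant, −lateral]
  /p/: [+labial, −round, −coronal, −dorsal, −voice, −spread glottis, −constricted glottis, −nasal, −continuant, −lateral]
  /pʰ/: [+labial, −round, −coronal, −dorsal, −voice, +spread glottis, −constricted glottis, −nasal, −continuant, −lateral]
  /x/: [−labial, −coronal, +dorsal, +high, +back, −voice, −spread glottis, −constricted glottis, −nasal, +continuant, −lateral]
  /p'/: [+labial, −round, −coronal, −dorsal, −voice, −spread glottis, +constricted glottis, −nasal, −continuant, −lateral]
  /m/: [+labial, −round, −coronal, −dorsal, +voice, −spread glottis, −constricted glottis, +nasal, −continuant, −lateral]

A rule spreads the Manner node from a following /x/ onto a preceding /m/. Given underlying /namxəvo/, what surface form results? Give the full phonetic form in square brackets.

[navxəvo]

Manner immediately or transitively dominates [nasal], [continuant], [lateral].
After delinking /m/'s Manner and linking /x/'s, the affected terminals become [−nasal], [+continuant], [−lateral]; [labial], [round], [coronal], … (outside Manner) are retained from /m/.
Among the inventory, only /v/ has exactly this specification, giving the surface form [navxəvo].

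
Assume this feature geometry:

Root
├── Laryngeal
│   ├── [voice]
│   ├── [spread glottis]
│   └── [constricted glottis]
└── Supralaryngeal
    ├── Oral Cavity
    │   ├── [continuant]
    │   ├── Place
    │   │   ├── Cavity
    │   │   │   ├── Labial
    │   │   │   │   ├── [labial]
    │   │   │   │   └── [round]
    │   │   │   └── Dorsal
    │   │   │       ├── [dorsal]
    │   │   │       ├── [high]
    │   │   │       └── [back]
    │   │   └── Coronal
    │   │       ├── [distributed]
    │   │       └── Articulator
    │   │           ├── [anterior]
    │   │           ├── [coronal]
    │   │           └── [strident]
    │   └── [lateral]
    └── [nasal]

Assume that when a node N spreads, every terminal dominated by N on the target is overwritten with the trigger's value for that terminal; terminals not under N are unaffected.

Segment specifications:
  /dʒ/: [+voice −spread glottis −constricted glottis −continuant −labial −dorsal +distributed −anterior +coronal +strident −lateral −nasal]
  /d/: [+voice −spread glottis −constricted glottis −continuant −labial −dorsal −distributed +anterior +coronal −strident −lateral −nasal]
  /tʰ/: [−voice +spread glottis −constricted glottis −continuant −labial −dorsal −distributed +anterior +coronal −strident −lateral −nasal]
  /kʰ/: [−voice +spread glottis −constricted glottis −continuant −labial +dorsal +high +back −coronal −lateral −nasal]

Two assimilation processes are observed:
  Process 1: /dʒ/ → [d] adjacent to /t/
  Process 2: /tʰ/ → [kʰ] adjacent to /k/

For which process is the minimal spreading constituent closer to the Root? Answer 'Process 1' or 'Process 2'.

In Process 1, [anterior], [distributed], [strident] change, so the minimal spreading node is Coronal at depth 4.
Process 2: the features that change are [coronal], [anterior], [distributed], [strident], [dorsal], [high], [back]; the minimal node is Place (depth 3).
Place (depth 3) sits above Coronal (depth 4), making Process 2 the one with the higher spreading node.

Process 2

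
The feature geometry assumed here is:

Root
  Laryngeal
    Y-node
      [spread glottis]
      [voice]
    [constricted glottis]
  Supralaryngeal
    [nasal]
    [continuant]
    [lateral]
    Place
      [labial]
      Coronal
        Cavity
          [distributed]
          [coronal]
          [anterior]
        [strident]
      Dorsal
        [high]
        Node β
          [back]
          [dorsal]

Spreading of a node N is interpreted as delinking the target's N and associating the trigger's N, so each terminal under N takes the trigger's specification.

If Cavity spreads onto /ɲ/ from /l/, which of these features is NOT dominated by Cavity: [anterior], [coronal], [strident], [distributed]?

[strident]

Under this geometry, Cavity contains [distributed], [coronal], [anterior].
[anterior], [coronal], [distributed] all lie under Cavity, so they are overwritten when Cavity spreads.
[strident] is not within the Cavity subtree (it hangs from Coronal), so /ɲ/'s [strident] value survives.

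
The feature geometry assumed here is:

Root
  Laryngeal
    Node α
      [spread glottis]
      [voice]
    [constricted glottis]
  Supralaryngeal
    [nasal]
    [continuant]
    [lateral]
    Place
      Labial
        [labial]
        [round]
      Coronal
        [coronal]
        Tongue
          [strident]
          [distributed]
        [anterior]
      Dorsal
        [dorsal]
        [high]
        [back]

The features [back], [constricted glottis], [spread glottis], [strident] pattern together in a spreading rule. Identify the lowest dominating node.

Root

[back]: Root / Supralaryngeal / Place / Dorsal / [back].
[constricted glottis]: Root / Laryngeal / [constricted glottis].
[spread glottis]: Root / Laryngeal / Node α / [spread glottis].
[strident]: Root / Supralaryngeal / Place / Coronal / Tongue / [strident].
The lowest node appearing on every path is Root; each proper daughter of Root fails to dominate at least one of the listed features.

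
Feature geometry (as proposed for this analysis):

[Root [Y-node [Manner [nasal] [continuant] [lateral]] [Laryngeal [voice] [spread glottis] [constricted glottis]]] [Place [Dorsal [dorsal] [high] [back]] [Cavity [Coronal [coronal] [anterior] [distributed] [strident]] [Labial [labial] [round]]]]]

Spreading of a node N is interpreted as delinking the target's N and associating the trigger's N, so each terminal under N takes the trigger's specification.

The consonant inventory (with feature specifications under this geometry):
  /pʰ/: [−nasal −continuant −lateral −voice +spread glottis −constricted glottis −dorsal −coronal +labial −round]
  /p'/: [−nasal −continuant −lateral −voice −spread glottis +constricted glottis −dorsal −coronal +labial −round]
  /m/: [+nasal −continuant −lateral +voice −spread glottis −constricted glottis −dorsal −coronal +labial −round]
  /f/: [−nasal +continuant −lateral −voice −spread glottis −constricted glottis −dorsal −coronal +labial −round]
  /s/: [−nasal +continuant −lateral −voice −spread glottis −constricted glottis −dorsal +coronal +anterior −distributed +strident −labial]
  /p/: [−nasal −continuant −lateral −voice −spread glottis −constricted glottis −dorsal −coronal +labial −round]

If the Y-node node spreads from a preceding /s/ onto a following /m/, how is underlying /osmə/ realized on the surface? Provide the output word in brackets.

Terminals under Y-node in this geometry: [nasal], [continuant], [lateral], [voice], [spread glottis], [constricted glottis].
The target acquires /s/'s values for everything under Y-node — [−nasal], [+continuant], [−lateral], [−voice], [−spread glottis], [−constricted glottis] — while keeping its own [dorsal], [coronal], [labial], ….
The resulting bundle matches /f/ in the inventory; substituting it for /m/ gives [osfə].

[osfə]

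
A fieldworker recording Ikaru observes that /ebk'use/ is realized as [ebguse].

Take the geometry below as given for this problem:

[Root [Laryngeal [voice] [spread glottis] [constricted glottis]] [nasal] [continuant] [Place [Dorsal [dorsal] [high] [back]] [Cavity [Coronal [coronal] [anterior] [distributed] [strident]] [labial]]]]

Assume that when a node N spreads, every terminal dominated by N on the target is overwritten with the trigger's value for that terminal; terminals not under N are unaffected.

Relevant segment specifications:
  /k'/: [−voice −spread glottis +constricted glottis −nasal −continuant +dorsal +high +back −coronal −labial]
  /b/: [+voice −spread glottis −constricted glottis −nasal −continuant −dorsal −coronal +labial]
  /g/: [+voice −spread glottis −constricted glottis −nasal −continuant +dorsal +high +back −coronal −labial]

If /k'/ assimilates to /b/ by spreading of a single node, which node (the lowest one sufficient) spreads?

Laryngeal

/k'/ and [g] differ in [voice], [constricted glottis]; every other specified feature is identical.
The smallest constituent containing every changed terminal is Laryngeal — each of its daughters lacks at least one of the affected features.
Spreading Laryngeal from /b/ overwrites each of those terminals with /b/'s values, yielding exactly [g].
Since [labial], [dorsal] are preserved even though /b/ disagrees there, no node above Laryngeal spread.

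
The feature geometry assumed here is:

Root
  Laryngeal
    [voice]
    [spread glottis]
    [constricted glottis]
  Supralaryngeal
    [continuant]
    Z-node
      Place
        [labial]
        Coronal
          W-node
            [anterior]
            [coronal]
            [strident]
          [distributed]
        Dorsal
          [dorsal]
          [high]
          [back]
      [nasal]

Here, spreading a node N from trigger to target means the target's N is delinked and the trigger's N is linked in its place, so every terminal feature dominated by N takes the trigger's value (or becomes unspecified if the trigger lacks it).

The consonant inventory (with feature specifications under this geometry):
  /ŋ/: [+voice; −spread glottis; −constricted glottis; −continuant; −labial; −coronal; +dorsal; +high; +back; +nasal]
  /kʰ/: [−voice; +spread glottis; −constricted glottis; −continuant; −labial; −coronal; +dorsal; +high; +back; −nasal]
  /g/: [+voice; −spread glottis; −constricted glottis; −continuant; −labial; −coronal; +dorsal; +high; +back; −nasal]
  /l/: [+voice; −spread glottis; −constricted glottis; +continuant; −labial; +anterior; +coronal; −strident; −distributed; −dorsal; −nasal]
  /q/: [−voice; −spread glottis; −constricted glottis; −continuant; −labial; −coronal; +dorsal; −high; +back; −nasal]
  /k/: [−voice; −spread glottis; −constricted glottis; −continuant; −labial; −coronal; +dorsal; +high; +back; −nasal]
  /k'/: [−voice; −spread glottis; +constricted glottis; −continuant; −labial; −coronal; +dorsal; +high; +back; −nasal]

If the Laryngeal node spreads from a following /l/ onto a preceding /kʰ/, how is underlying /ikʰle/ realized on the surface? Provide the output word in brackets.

Laryngeal immediately or transitively dominates [voice], [spread glottis], [constricted glottis].
Spreading Laryngeal from /l/ onto /kʰ/ replaces those values with /l/'s: [+voice], [−spread glottis], [−constricted glottis]. Features outside Laryngeal ([continuant], [labial], [coronal], …) stay as in /kʰ/.
Among the inventory, only /g/ has exactly this specification, giving the surface form [igle].

[igle]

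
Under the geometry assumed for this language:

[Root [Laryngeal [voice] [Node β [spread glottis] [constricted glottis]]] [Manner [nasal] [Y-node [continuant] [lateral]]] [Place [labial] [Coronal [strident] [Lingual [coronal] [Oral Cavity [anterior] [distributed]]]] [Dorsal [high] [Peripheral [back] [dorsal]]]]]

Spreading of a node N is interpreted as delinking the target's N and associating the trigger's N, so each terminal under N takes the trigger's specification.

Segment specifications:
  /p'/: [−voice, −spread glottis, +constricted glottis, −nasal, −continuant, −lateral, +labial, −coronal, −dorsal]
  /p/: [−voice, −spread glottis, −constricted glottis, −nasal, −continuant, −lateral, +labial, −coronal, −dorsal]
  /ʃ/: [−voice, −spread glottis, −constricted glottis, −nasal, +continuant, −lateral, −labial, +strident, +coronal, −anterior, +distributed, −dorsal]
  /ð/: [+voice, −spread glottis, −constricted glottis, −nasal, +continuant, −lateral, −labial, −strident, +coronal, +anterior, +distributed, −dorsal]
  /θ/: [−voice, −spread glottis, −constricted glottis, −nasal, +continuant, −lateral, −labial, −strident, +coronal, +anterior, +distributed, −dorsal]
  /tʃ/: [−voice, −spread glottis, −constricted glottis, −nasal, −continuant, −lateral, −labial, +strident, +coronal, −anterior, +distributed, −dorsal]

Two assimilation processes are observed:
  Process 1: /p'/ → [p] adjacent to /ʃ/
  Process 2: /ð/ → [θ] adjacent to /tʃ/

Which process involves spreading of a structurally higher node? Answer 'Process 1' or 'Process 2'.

Process 1: the feature that changes is [constricted glottis]; the minimal node is [constricted glottis] (depth 3).
Process 2: the feature that changes is [voice]; the minimal node is [voice] (depth 2).
[voice] is closer to Root than [constricted glottis], so Process 2 spreads the higher node.

Process 2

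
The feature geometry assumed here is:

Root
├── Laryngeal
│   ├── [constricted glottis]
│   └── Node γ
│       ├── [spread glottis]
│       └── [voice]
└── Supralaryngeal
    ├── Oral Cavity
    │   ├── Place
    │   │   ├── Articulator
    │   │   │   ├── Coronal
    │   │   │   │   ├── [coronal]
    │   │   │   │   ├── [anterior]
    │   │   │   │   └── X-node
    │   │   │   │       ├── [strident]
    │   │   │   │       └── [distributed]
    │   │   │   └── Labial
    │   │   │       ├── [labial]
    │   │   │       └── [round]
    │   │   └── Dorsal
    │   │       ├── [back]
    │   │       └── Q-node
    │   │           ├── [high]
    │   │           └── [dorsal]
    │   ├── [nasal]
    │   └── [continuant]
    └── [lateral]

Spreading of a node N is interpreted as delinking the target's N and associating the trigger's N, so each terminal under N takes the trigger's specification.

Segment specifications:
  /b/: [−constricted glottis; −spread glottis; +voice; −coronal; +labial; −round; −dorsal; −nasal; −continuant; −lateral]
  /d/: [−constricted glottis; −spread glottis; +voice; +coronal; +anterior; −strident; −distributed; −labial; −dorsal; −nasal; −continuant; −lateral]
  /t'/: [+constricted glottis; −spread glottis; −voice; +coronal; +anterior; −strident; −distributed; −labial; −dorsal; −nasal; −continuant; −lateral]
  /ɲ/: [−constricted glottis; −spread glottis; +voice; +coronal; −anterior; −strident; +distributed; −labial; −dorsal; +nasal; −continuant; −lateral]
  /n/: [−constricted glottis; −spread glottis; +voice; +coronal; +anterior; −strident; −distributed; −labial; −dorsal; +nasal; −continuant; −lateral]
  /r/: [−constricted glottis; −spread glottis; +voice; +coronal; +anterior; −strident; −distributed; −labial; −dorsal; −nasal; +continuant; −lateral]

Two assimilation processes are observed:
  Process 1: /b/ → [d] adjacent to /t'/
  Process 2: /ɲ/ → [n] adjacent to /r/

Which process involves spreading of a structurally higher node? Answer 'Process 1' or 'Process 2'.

Process 1

Process 1: the features that change are [labial], [round], [coronal], [anterior], [distributed], [strident]; the minimal node is Articulator (depth 4).
In Process 2, [anterior], [distributed] change, so the minimal spreading node is Coronal at depth 5.
Articulator (depth 4) sits above Coronal (depth 5), making Process 1 the one with the higher spreading node.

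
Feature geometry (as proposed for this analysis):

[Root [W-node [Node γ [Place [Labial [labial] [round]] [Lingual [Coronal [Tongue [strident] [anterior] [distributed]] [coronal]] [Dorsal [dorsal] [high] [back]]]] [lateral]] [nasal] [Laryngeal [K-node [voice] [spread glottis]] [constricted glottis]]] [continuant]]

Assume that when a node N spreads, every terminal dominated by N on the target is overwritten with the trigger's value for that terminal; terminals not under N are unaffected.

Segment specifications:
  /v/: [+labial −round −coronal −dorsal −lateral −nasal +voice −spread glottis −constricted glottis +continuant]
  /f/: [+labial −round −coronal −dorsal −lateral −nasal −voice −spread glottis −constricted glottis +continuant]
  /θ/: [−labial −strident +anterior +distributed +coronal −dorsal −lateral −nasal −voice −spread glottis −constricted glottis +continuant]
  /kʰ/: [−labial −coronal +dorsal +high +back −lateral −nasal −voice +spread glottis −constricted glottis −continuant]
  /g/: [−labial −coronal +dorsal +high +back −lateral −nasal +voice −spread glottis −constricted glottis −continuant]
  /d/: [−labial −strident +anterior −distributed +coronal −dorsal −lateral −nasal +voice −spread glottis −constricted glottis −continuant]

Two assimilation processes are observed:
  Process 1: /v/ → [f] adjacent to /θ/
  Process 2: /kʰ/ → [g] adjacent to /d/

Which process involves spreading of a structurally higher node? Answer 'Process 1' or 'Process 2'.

Process 1 alters [voice]; the lowest dominating node is [voice] (depth 4 from Root).
Process 2 alters [voice], [spread glottis]; the lowest common ancestor is K-node (depth 3 from Root).
K-node (depth 3) sits above [voice] (depth 4), making Process 2 the one with the higher spreading node.

Process 2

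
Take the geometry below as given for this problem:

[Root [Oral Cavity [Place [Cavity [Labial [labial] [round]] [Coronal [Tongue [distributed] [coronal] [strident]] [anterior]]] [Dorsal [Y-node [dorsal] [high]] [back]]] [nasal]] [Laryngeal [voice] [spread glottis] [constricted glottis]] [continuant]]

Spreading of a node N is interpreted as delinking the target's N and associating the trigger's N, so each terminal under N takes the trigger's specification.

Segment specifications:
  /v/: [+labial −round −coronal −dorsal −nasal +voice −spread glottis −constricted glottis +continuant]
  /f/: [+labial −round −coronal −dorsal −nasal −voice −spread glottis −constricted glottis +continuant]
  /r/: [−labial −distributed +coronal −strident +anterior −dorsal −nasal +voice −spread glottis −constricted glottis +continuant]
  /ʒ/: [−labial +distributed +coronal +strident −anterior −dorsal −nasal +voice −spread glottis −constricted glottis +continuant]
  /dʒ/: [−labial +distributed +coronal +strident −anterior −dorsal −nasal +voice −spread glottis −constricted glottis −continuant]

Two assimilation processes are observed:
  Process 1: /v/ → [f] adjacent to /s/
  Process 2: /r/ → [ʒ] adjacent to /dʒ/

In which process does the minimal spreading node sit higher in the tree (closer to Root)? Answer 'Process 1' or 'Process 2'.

In Process 1, [voice] changes, so the minimal spreading node is [voice] at depth 2.
Process 2 alters [anterior], [distributed], [strident]; the lowest common ancestor is Coronal (depth 4 from Root).
Depth 2 < depth 4; Process 1 involves the structurally higher constituent [voice].

Process 1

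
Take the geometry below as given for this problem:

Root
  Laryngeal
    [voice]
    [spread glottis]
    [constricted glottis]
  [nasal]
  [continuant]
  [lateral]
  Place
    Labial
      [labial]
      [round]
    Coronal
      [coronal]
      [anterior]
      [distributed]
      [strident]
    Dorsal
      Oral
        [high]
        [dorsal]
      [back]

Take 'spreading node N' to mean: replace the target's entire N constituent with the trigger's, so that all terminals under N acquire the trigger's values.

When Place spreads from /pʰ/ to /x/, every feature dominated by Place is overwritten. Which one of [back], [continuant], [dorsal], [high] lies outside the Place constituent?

[continuant]

Place dominates exactly [labial], [round], [coronal], [anterior], [distributed], [strident], [high], [dorsal], [back].
Of the listed options, [back], [dorsal], [high] are among these and would be overwritten by spreading Place.
[continuant] attaches under Root, not under Place, so /x/ retains its own value for [continuant].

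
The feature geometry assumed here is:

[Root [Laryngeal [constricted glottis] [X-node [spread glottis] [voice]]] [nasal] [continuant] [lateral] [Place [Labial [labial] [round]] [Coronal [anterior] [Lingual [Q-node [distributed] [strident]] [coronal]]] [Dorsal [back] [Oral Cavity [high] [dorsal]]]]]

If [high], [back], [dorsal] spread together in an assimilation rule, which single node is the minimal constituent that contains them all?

[high]: Root → Place → Dorsal → Oral Cavity → [high].
[back] lies under Dorsal (below Place).
[dorsal]: Root → Place → Dorsal → Oral Cavity → [dorsal].
The listed terminals split across distinct daughters of Dorsal, so Dorsal itself is the smallest node containing them all.

Dorsal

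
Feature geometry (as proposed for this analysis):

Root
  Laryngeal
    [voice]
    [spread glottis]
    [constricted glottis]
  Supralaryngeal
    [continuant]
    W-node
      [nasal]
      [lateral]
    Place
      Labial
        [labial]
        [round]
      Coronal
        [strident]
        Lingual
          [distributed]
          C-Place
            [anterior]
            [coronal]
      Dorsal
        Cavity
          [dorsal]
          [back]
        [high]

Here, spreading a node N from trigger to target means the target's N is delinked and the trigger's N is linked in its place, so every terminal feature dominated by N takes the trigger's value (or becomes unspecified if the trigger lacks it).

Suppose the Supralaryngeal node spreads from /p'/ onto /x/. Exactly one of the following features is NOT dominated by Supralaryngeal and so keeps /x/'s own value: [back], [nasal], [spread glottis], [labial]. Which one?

[spread glottis]

Under this geometry, Supralaryngeal contains [continuant], [nasal], [lateral], [labial], [round], [strident], [distributed], [anterior], [coronal], [dorsal], [back], [high].
[nasal], [back], [labial] all lie under Supralaryngeal, so they are overwritten when Supralaryngeal spreads.
But [spread glottis] is a dependent of Laryngeal, outside Supralaryngeal; it is therefore untouched by the spreading.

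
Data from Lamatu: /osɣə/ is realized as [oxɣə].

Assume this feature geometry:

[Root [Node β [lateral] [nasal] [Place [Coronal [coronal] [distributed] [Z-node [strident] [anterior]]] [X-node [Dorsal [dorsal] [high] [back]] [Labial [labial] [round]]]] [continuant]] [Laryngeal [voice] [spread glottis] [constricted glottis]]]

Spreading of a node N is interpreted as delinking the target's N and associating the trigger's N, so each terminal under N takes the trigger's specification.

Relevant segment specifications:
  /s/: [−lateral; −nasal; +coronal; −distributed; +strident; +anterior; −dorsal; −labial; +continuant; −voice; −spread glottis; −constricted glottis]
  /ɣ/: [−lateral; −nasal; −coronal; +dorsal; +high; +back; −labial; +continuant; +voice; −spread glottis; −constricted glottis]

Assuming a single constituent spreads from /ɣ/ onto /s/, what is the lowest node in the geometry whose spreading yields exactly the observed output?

/s/ and [x] differ in [coronal], [anterior], [distributed], [strident], [dorsal], [high], [back]; every other specified feature is identical.
Tracing each changed feature up the tree, the paths first meet at Place; any lower node misses at least one of them.
Delinking /s/'s Place and associating /ɣ/'s Place gives precisely the feature bundle of [x].
[voice], a feature on which the two segments disagree outside Place, is unchanged — nothing dominating it spread, and Place is the minimal sufficient constituent.

Place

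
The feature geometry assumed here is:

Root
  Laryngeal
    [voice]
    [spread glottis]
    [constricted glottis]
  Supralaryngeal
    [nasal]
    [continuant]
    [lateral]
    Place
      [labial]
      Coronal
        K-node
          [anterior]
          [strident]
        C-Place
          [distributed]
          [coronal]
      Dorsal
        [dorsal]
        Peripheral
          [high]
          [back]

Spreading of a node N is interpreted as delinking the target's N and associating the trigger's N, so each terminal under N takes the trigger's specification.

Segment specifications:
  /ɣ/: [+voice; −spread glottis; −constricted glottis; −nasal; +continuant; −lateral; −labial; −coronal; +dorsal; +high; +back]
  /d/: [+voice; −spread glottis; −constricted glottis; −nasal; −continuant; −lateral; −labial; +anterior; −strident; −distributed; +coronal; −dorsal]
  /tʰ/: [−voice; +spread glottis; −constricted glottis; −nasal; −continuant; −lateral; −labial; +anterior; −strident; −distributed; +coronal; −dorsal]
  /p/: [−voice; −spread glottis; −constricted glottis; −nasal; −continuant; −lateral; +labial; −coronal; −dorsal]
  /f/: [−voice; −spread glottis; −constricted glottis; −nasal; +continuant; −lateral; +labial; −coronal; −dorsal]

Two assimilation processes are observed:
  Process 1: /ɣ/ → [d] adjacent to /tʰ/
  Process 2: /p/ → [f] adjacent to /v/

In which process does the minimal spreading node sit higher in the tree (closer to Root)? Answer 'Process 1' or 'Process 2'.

Process 1: the features that change are [continuant], [coronal], [anterior], [distributed], [strident], [dorsal], [high], [back]; the minimal node is Supralaryngeal (depth 1).
In Process 2, [continuant] changes, so the minimal spreading node is [continuant] at depth 2.
Supralaryngeal (depth 1) sits above [continuant] (depth 2), making Process 1 the one with the higher spreading node.

Process 1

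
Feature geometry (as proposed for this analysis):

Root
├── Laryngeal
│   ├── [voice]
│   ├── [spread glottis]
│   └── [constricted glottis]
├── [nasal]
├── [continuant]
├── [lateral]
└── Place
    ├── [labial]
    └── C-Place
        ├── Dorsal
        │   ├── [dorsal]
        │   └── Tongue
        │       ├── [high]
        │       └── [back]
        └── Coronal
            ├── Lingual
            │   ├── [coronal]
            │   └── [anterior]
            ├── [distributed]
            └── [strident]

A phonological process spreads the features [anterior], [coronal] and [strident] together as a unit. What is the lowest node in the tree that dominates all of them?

Coronal

[anterior]: Root → Place → C-Place → Coronal → Lingual → [anterior].
[coronal]: Root → Place → C-Place → Coronal → Lingual → [coronal].
[strident]: Root → Place → C-Place → Coronal → [strident].
The listed terminals split across distinct daughters of Coronal, so Coronal itself is the smallest node containing them all.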